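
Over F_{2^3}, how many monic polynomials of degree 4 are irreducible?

1008

Gauss's count: N_{8}(4) = (1/4) Σ_{d|4} μ(4/d)·8^d.
Divisors of 4: 1, 2, 4; μ(4/d) for each: 0, -1, 1.
Σ = − 8^2 + 8^4 = 4032.
N = 4032/4 = 1008.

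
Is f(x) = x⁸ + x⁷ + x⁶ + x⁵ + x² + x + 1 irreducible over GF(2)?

Yes

Check for roots in GF(2): f(0) = 1; f(1) = 1.
No roots, so no linear factors.
Monic irreducibles of degree 2 over GF(2): x² + x + 1.
None of them divide f (all give nonzero remainder).
Monic irreducibles of degree 3 over GF(2): x³ + x + 1, x³ + x² + 1.
None of them divide f (all give nonzero remainder).
Monic irreducibles of degree 4 over GF(2): x⁴ + x + 1, x⁴ + x³ + 1, x⁴ + x³ + x² + x + 1.
None of them divide f (all give nonzero remainder).
No irreducible factor of degree ≤ 4 exists, so f is irreducible over GF(2).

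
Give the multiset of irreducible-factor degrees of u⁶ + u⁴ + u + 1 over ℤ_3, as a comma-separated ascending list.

3, 3

Write g(u) = u⁶ + u⁴ + u + 1.
Roots in ℤ_3: g(0) = 1; g(1) = 1; g(2) = 2.
Complete factorization: g(u) = (u³ + u² + 2)·(u³ + 2u² + 2u + 2).
Factor degrees with multiplicity: 3 + 3 = 6.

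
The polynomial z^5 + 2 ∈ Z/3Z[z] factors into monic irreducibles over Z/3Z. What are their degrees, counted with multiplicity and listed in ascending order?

1, 4

Write h(z) = z^5 + 2.
Roots in Z/3Z: h(0) = 2; h(1) = 0 → root; h(2) = 1.
Linear factors from roots: (z + 2).
Complete factorization: h(z) = (z + 2)·(z^4 + z^3 + z^2 + z + 1).
Factor degrees with multiplicity: 1 + 4 = 5.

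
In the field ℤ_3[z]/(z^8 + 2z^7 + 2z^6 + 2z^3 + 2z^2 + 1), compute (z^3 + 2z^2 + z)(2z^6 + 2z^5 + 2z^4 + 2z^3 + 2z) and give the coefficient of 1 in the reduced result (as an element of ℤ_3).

1

Multiply in ℤ_3[z]: (z^3 + 2z^2 + z)·(2z^6 + 2z^5 + 2z^4 + 2z^3 + 2z) = 2z^9 + 2z^7 + 2z^6 + z^4 + z^3 + 2z^2.
Reduce using z^8 ≡ z^7 + z^6 + z^3 + z^2 + 2 (mod z^8 + 2z^7 + 2z^6 + 2z^3 + 2z^2 + 1).
Reduced: z^6 + 2z^3 + z^2 + z + 1.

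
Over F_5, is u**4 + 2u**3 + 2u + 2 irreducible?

Write P(u) = u**4 + 2u**3 + 2u + 2.
Check for roots in F_5: P(0) = 2; P(1) = 2; P(2) = 3; P(3) = 3; P(4) = 4.
No roots, so no linear factors.
Degree-2 irreducible divisors: test the 10 monic irreducibles of degree 2 over GF(5).
None of them divide P (all give nonzero remainder).
No irreducible factor of degree ≤ 2 exists, so P is irreducible over GF(5).

Yes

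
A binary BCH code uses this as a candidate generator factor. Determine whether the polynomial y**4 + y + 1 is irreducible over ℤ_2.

Write g(y) = y**4 + y + 1.
Check for roots in ℤ_2: g(0) = 1; g(1) = 1.
No roots, so no linear factors.
Monic irreducibles of degree 2 over GF(2): y**2 + y + 1.
None of them divide g (all give nonzero remainder).
No irreducible factor of degree ≤ 2 exists, so g is irreducible over GF(2).

Yes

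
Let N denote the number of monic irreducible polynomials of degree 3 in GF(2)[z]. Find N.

2

The number of monic irreducibles of degree 3 over GF(2) is (1/3)·Σ_{d∣3} μ(3/d) 2^d.
Divisors of 3: 1, 3; μ(3/d) for each: -1, 1.
Σ = − 2^1 + 2^3 = 6.
N = 6/3 = 2.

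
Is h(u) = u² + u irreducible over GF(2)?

Check for roots in GF(2): h(0) = 0 → root; h(1) = 0 → root.
h(0) = 0, so (u) divides h(u); h is reducible.

No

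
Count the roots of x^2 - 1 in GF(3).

2

Write h(x) = x^2 - 1.
Evaluate at each of the 3 elements of GF(3):
h(0) = 2; h(1) = 0 → root; h(2) = 0 → root.
Roots: {1, 2}.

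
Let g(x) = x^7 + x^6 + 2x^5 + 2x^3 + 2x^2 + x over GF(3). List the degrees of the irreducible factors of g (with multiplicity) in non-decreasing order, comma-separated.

1, 1, 1, 2, 2

Roots in GF(3): g(0) = 0 → root; g(1) = 0 → root; g(2) = 0 → root.
Linear factors from roots: (x), (x + 2), (x + 1).
Complete factorization: g(x) = (x)·(x + 1)·(x + 2)·(x^2 + 1)·(x^2 + x + 2).
Factor degrees with multiplicity: 1 + 1 + 1 + 2 + 2 = 7.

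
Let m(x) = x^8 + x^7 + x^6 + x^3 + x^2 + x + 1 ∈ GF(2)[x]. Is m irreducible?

Check for roots in GF(2): m(0) = 1; m(1) = 1.
No roots, so no linear factors.
Monic irreducibles of degree 2 over GF(2): x^2 + x + 1.
None of them divide m (all give nonzero remainder).
Monic irreducibles of degree 3 over GF(2): x^3 + x + 1, x^3 + x^2 + 1.
None of them divide m (all give nonzero remainder).
Monic irreducibles of degree 4 over GF(2): x^4 + x + 1, x^4 + x^3 + 1, x^4 + x^3 + x^2 + x + 1.
None of them divide m (all give nonzero remainder).
No irreducible factor of degree ≤ 4 exists, so m is irreducible over GF(2).

Yes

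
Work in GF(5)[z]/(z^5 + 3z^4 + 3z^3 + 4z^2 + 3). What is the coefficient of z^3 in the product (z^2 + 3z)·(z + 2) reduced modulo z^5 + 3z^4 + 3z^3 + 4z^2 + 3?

1

Multiply in GF(5)[z]: (z^2 + 3z)·(z + 2) = z^3 + z.
Reduced: z^3 + z.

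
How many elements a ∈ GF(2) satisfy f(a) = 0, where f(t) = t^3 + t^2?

Evaluate at each of the 2 elements of GF(2):
f(0) = 0 → root; f(1) = 0 → root.
Roots: {0, 1}.

2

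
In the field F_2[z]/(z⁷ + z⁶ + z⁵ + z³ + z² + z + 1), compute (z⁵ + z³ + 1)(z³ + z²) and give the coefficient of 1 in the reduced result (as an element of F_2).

Multiply in F_2[z]: (z⁵ + z³ + 1)·(z³ + z²) = z⁸ + z⁷ + z⁶ + z⁵ + z³ + z².
Reduce using z⁷ ≡ z⁶ + z⁵ + z³ + z² + z + 1 (mod z⁷ + z⁶ + z⁵ + z³ + z² + z + 1).
Reduced: z⁵ + z⁴ + z.

0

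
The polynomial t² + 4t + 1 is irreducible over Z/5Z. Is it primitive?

No

Write f(t) = t² + 4t + 1.
|GF(5^2)^×| = 5^2 − 1 = 24. Prime factorization: 24 = 2^3·3.
f is primitive ⇔ t has order 24 in GF(5)[t]/(f), i.e. t^(24/q) ≠ 1 for each prime q | 24.
t^(12) mod f = 1
t^(8) mod f = t + 4.
Since t^(12) = 1, the order of t divides 12 < 24; not primitive.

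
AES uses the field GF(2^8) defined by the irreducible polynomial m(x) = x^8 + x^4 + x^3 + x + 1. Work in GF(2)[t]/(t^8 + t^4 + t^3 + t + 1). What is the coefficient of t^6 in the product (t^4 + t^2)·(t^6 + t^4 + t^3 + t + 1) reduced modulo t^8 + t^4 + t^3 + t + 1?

0

Multiply in GF(2)[t]: (t^4 + t^2)·(t^6 + t^4 + t^3 + t + 1) = t^10 + t^7 + t^6 + t^4 + t^3 + t^2.
Reduce using t^8 ≡ t^4 + t^3 + t + 1 (mod t^8 + t^4 + t^3 + t + 1).
Reduced: t^7 + t^5 + t^4.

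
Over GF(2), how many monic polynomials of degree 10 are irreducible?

The number of monic irreducibles of degree 10 over GF(2) is (1/10)·Σ_{d∣10} μ(10/d) 2^d.
Divisors of 10: 1, 2, 5, 10; μ(10/d) for each: 1, -1, -1, 1.
Σ = 2^1 − 2^2 − 2^5 + 2^10 = 990.
N = 990/10 = 99.

99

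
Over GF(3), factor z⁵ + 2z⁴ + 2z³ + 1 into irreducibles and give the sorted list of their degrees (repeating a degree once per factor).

1, 1, 1, 2

Write h(z) = z⁵ + 2z⁴ + 2z³ + 1.
Roots in GF(3): h(0) = 1; h(1) = 0 → root; h(2) = 0 → root.
Linear factors from roots: (z + 2), (z + 1).
Complete factorization: h(z) = (z + 2)·(z + 1)^2·(z² + z + 2).
Factor degrees with multiplicity: 1 + 1 + 1 + 2 = 5.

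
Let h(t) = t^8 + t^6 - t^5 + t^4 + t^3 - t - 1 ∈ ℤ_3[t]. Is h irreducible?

No

Check for roots in ℤ_3: h(0) = 2; h(1) = 1; h(2) = 0 → root.
h(2) = 0, so (t − 2) divides h(t); h is reducible.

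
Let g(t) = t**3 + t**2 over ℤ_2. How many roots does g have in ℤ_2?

2

Evaluate at each of the 2 elements of ℤ_2:
g(0) = 0 → root; g(1) = 0 → root.
Roots: {0, 1}.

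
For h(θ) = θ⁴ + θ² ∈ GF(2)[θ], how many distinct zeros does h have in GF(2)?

Evaluate at each of the 2 elements of GF(2):
h(0) = 0 → root; h(1) = 0 → root.
Roots: {0, 1}.

2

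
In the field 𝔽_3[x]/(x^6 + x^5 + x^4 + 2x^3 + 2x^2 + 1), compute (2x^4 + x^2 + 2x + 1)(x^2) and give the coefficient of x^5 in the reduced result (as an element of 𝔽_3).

1

Multiply in 𝔽_3[x]: (2x^4 + x^2 + 2x + 1)·(x^2) = 2x^6 + x^4 + 2x^3 + x^2.
Reduce using x^6 ≡ 2x^5 + 2x^4 + x^3 + x^2 + 2 (mod x^6 + x^5 + x^4 + 2x^3 + 2x^2 + 1).
Reduced: x^5 + 2x^4 + x^3 + 1.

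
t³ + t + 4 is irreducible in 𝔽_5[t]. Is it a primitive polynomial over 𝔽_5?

Write f(t) = t³ + t + 4.
|GF(5^3)^×| = 5^3 − 1 = 124. Prime factorization: 124 = 2^2·31.
f is primitive ⇔ t has order 124 in GF(5)[t]/(f), i.e. t^(124/q) ≠ 1 for each prime q | 124.
t^(62) mod f = 1
t^(4) mod f = 4t² + t.
Since t^(62) = 1, the order of t divides 62 < 124; not primitive.

No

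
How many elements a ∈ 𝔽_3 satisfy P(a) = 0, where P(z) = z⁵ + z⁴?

2

Evaluate at each of the 3 elements of 𝔽_3:
P(0) = 0 → root; P(1) = 2; P(2) = 0 → root.
Roots: {0, 2}.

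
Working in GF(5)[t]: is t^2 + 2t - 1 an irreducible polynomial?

Yes

Write m(t) = t^2 + 2t - 1.
Check for roots in GF(5): m(0) = 4; m(1) = 2; m(2) = 2; m(3) = 4; m(4) = 3.
No roots. A degree-2 polynomial over a field with no linear factor is irreducible.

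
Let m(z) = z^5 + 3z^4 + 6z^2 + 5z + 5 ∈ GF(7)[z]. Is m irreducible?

No

Check for roots in GF(7): m(0) = 5; m(1) = 6; m(2) = 0 → root; m(3) = 0 → root; m(4) = 2; m(5) = 0 → root; m(6) = 1.
m(2) = 0, so (z − 2) divides m(z); m is reducible.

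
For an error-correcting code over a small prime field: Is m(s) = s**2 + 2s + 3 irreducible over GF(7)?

Check for roots in GF(7): m(0) = 3; m(1) = 6; m(2) = 4; m(3) = 4; m(4) = 6; m(5) = 3; m(6) = 2.
No roots. A degree-2 polynomial over a field with no linear factor is irreducible.

Yes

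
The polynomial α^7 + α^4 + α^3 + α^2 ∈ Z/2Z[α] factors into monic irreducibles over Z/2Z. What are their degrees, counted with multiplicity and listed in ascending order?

Write g(α) = α^7 + α^4 + α^3 + α^2.
Roots in Z/2Z: g(0) = 0 → root; g(1) = 0 → root.
Linear factors from roots: (α), (α + 1).
Complete factorization: g(α) = (α)^2·(α + 1)^2·(α^3 + α + 1).
Factor degrees with multiplicity: 1 + 1 + 1 + 1 + 3 = 7.

1, 1, 1, 1, 3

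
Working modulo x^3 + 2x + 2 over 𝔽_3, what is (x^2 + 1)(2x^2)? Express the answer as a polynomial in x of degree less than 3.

Multiply in 𝔽_3[x]: (x^2 + 1)·(2x^2) = 2x^4 + 2x^2.
Reduce using x^3 ≡ x + 1 (mod x^3 + 2x + 2).
Reduced: x^2 + 2x.

x^2 + 2x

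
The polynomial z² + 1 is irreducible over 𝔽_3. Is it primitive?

No

Write f(z) = z² + 1.
|GF(3^2)^×| = 3^2 − 1 = 8. Prime factorization: 8 = 2^3.
f is primitive ⇔ z has order 8 in GF(3)[z]/(f), i.e. z^(8/q) ≠ 1 for each prime q | 8.
z^(4) mod f = 1
Since z^(4) = 1, the order of z divides 4 < 8; not primitive.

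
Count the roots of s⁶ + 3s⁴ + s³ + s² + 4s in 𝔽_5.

4

Write f(s) = s⁶ + 3s⁴ + s³ + s² + 4s.
Evaluate at each of the 5 elements of 𝔽_5:
f(0) = 0 → root; f(1) = 0 → root; f(2) = 2; f(3) = 0 → root; f(4) = 0 → root.
Roots: {0, 1, 3, 4}.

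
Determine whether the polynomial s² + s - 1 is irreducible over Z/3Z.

Write P(s) = s² + s - 1.
Check for roots in Z/3Z: P(0) = 2; P(1) = 1; P(2) = 2.
No roots. A degree-2 polynomial over a field with no linear factor is irreducible.

Yes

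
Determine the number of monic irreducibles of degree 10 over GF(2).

99

The number of monic irreducibles of degree 10 over GF(2) is (1/10)·Σ_{d∣10} μ(10/d) 2^d.
Divisors of 10: 1, 2, 5, 10; μ(10/d) for each: 1, -1, -1, 1.
Σ = 2^1 − 2^2 − 2^5 + 2^10 = 990.
N = 990/10 = 99.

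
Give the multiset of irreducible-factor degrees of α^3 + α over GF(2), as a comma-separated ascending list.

1, 1, 1

Write h(α) = α^3 + α.
Roots in GF(2): h(0) = 0 → root; h(1) = 0 → root.
Linear factors from roots: (α), (α + 1).
Complete factorization: h(α) = (α)·(α + 1)^2.
Factor degrees with multiplicity: 1 + 1 + 1 = 3.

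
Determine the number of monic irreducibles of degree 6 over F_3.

x^(3^6) − x is the product of all monic irreducibles of degree dividing 6; Möbius inversion gives N = (1/6) Σ μ(6/d)·3^d.
Divisors of 6: 1, 2, 3, 6; μ(6/d) for each: 1, -1, -1, 1.
Σ = 3^1 − 3^2 − 3^3 + 3^6 = 696.
N = 696/6 = 116.

116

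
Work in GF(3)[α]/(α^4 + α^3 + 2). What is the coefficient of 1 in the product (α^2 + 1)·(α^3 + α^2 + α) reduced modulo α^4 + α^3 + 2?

Multiply in GF(3)[α]: (α^2 + 1)·(α^3 + α^2 + α) = α^5 + α^4 + 2α^3 + α^2 + α.
Reduce using α^4 ≡ 2α^3 + 1 (mod α^4 + α^3 + 2).
Reduced: 2α^3 + α^2 + 2α.

0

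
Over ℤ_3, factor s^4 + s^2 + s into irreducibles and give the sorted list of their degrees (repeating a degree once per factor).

Write f(s) = s^4 + s^2 + s.
Roots in ℤ_3: f(0) = 0 → root; f(1) = 0 → root; f(2) = 1.
Linear factors from roots: (s), (s - 1).
Complete factorization: f(s) = (s)·(s - 1)·(s^2 + s - 1).
Factor degrees with multiplicity: 1 + 1 + 2 = 4.

1, 1, 2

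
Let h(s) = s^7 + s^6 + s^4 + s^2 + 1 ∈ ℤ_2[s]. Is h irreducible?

Yes

Check for roots in ℤ_2: h(0) = 1; h(1) = 1.
No roots, so no linear factors.
Monic irreducibles of degree 2 over GF(2): s^2 + s + 1.
None of them divide h (all give nonzero remainder).
Monic irreducibles of degree 3 over GF(2): s^3 + s + 1, s^3 + s^2 + 1.
None of them divide h (all give nonzero remainder).
No irreducible factor of degree ≤ 3 exists, so h is irreducible over GF(2).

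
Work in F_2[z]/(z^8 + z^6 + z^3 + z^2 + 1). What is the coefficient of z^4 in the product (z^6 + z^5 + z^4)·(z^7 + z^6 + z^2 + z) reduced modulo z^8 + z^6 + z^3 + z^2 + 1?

0

Multiply in F_2[z]: (z^6 + z^5 + z^4)·(z^7 + z^6 + z^2 + z) = z^13 + z^10 + z^8 + z^5.
Reduce using z^8 ≡ z^6 + z^3 + z^2 + 1 (mod z^8 + z^6 + z^3 + z^2 + 1).
Reduced: z^3 + z + 1.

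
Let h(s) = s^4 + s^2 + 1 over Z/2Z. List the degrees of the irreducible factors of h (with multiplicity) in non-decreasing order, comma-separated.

Roots in Z/2Z: h(0) = 1; h(1) = 1.
Complete factorization: h(s) = (s^2 + s + 1)^2.
Factor degrees with multiplicity: 2 + 2 = 4.

2, 2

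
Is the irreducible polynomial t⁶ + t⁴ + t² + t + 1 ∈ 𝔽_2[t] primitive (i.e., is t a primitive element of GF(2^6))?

Write f(t) = t⁶ + t⁴ + t² + t + 1.
|GF(2^6)^×| = 2^6 − 1 = 63. Prime factorization: 63 = 3^2·7.
f is primitive ⇔ t has order 63 in GF(2)[t]/(f), i.e. t^(63/q) ≠ 1 for each prime q | 63.
t^(21) mod f = 1
t^(9) mod f = t⁴ + t² + t.
Since t^(21) = 1, the order of t divides 21 < 63; not primitive.

No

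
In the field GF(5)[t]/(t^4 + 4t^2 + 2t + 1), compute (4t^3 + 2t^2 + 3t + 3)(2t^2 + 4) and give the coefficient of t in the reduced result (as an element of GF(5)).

1

Multiply in GF(5)[t]: (4t^3 + 2t^2 + 3t + 3)·(2t^2 + 4) = 3t^5 + 4t^4 + 2t^3 + 4t^2 + 2t + 2.
Reduce using t^4 ≡ t^2 + 3t + 4 (mod t^4 + 4t^2 + 2t + 1).
Reduced: 2t^2 + t + 3.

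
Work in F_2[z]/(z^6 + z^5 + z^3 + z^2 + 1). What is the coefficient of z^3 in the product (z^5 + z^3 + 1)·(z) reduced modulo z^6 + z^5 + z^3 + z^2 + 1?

1

Multiply in F_2[z]: (z^5 + z^3 + 1)·(z) = z^6 + z^4 + z.
Reduce using z^6 ≡ z^5 + z^3 + z^2 + 1 (mod z^6 + z^5 + z^3 + z^2 + 1).
Reduced: z^5 + z^4 + z^3 + z^2 + z + 1.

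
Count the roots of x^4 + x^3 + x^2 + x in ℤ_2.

Write h(x) = x^4 + x^3 + x^2 + x.
Evaluate at each of the 2 elements of ℤ_2:
h(0) = 0 → root; h(1) = 0 → root.
Roots: {0, 1}.

2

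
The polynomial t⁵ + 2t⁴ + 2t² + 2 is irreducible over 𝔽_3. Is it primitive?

No

Write f(t) = t⁵ + 2t⁴ + 2t² + 2.
|GF(3^5)^×| = 3^5 − 1 = 242. Prime factorization: 242 = 2·11^2.
f is primitive ⇔ t has order 242 in GF(3)[t]/(f), i.e. t^(242/q) ≠ 1 for each prime q | 242.
t^(121) mod f = 1
t^(22) mod f = t⁴ + t³ + 2t².
Since t^(121) = 1, the order of t divides 121 < 242; not primitive.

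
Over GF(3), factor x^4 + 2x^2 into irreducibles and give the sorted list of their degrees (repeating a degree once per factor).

Write f(x) = x^4 + 2x^2.
Roots in GF(3): f(0) = 0 → root; f(1) = 0 → root; f(2) = 0 → root.
Linear factors from roots: (x), (x + 2), (x + 1).
Complete factorization: f(x) = (x + 1)·(x + 2)·(x)^2.
Factor degrees with multiplicity: 1 + 1 + 1 + 1 = 4.

1, 1, 1, 1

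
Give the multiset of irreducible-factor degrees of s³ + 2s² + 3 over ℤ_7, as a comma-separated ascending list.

3

Write h(s) = s³ + 2s² + 3.
Complete factorization: h(s) = (s³ + 2s² + 3).
Factor degrees with multiplicity: 3 = 3.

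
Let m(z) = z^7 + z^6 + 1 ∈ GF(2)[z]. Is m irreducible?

Yes

Check for roots in GF(2): m(0) = 1; m(1) = 1.
No roots, so no linear factors.
Monic irreducibles of degree 2 over GF(2): z^2 + z + 1.
None of them divide m (all give nonzero remainder).
Monic irreducibles of degree 3 over GF(2): z^3 + z + 1, z^3 + z^2 + 1.
None of them divide m (all give nonzero remainder).
No irreducible factor of degree ≤ 3 exists, so m is irreducible over GF(2).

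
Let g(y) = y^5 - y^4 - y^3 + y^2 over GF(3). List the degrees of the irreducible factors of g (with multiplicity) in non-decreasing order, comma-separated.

Roots in GF(3): g(0) = 0 → root; g(1) = 0 → root; g(2) = 0 → root.
Linear factors from roots: (y), (y - 1), (y + 1).
Complete factorization: g(y) = (y + 1)·(y)^2·(y - 1)^2.
Factor degrees with multiplicity: 1 + 1 + 1 + 1 + 1 = 5.

1, 1, 1, 1, 1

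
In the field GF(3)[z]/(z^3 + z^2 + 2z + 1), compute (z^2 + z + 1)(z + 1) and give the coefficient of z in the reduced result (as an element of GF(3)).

0

Multiply in GF(3)[z]: (z^2 + z + 1)·(z + 1) = z^3 + 2z^2 + 2z + 1.
Reduce using z^3 ≡ 2z^2 + z + 2 (mod z^3 + z^2 + 2z + 1).
Reduced: z^2.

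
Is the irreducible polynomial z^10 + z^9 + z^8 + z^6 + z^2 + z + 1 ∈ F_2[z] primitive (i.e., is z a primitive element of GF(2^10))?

Yes

Write f(z) = z^10 + z^9 + z^8 + z^6 + z^2 + z + 1.
|GF(2^10)^×| = 2^10 − 1 = 1023. Prime factorization: 1023 = 3·11·31.
f is primitive ⇔ z has order 1023 in GF(2)[z]/(f), i.e. z^(1023/q) ≠ 1 for each prime q | 1023.
z^(341) mod f = z^9 + z^6 + z^5 + z^3 + z^2 + z + 1.
z^(93) mod f = z^8 + z^5 + z^4 + z^2.
z^(33) mod f = z^8 + z^6 + z^5 + z^3 + z^2.
None equal 1, so z has full order 1023; f is primitive.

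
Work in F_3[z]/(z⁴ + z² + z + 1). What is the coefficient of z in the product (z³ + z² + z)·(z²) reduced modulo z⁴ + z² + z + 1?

Multiply in F_3[z]: (z³ + z² + z)·(z²) = z⁵ + z⁴ + z³.
Reduce using z⁴ ≡ 2z² + 2z + 2 (mod z⁴ + z² + z + 1).
Reduced: z² + z + 2.

1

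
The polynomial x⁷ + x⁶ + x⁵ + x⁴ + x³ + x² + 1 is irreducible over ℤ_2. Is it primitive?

Yes

Write f(x) = x⁷ + x⁶ + x⁵ + x⁴ + x³ + x² + 1.
|GF(2^7)^×| = 2^7 − 1 = 127. Prime factorization: 127 = 127.
f is primitive ⇔ x has order 127 in GF(2)[x]/(f), i.e. x^(127/q) ≠ 1 for each prime q | 127.
x^(1) mod f = x.
None equal 1, so x has full order 127; f is primitive.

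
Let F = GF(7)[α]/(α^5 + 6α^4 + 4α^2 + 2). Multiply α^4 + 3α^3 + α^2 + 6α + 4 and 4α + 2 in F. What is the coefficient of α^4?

Multiply in GF(7)[α]: (α^4 + 3α^3 + α^2 + 6α + 4)·(4α + 2) = 4α^5 + 3α^3 + 5α^2 + 1.
Reduce using α^5 ≡ α^4 + 3α^2 + 5 (mod α^5 + 6α^4 + 4α^2 + 2).
Reduced: 4α^4 + 3α^3 + 3α^2.

4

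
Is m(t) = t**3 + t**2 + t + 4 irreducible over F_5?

Yes

Check for roots in F_5: m(0) = 4; m(1) = 2; m(2) = 3; m(3) = 3; m(4) = 3.
No roots. A degree-3 polynomial over a field with no linear factor is irreducible.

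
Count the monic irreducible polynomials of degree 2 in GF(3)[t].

The number of monic irreducibles of degree 2 over GF(3) is (1/2)·Σ_{d∣2} μ(2/d) 3^d.
Divisors of 2: 1, 2; μ(2/d) for each: -1, 1.
Σ = − 3^1 + 3^2 = 6.
N = 6/2 = 3.

3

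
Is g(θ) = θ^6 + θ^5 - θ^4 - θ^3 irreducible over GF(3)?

Check for roots in GF(3): g(0) = 0 → root; g(1) = 0 → root; g(2) = 0 → root.
g(0) = 0, so (θ) divides g(θ); g is reducible.

No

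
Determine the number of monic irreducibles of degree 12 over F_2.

The number of monic irreducibles of degree 12 over GF(2) is (1/12)·Σ_{d∣12} μ(12/d) 2^d.
Divisors of 12: 1, 2, 3, 4, 6, 12; μ(12/d) for each: 0, 1, 0, -1, -1, 1.
Σ = 2^2 − 2^4 − 2^6 + 2^12 = 4020.
N = 4020/12 = 335.

335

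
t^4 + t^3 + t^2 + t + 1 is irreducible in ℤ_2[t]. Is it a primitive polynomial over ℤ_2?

No

Write f(t) = t^4 + t^3 + t^2 + t + 1.
|GF(2^4)^×| = 2^4 − 1 = 15. Prime factorization: 15 = 3·5.
f is primitive ⇔ t has order 15 in GF(2)[t]/(f), i.e. t^(15/q) ≠ 1 for each prime q | 15.
t^(5) mod f = 1
t^(3) mod f = t^3.
Since t^(5) = 1, the order of t divides 5 < 15; not primitive.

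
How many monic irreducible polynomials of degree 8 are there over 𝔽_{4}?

x^(4^8) − x is the product of all monic irreducibles of degree dividing 8; Möbius inversion gives N = (1/8) Σ μ(8/d)·4^d.
Divisors of 8: 1, 2, 4, 8; μ(8/d) for each: 0, 0, -1, 1.
Σ = − 4^4 + 4^8 = 65280.
N = 65280/8 = 8160.

8160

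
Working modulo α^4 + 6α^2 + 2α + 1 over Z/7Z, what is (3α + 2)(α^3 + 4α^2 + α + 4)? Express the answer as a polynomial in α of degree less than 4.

α + 5

Multiply in Z/7Z[α]: (3α + 2)·(α^3 + 4α^2 + α + 4) = 3α^4 + 4α^2 + 1.
Reduce using α^4 ≡ α^2 + 5α + 6 (mod α^4 + 6α^2 + 2α + 1).
Reduced: α + 5.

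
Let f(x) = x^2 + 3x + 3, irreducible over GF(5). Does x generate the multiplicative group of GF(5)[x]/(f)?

Yes

|GF(5^2)^×| = 5^2 − 1 = 24. Prime factorization: 24 = 2^3·3.
f is primitive ⇔ x has order 24 in GF(5)[x]/(f), i.e. x^(24/q) ≠ 1 for each prime q | 24.
x^(12) mod f = 4.
x^(8) mod f = x + 1.
None equal 1, so x has full order 24; f is primitive.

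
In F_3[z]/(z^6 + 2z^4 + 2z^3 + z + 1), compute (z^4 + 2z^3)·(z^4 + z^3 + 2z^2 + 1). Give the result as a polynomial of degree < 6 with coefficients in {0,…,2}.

2z^5 + 2z^2 + z + 1

Multiply in F_3[z]: (z^4 + 2z^3)·(z^4 + z^3 + 2z^2 + 1) = z^8 + z^6 + z^5 + z^4 + 2z^3.
Reduce using z^6 ≡ z^4 + z^3 + 2z + 2 (mod z^6 + 2z^4 + 2z^3 + z + 1).
Reduced: 2z^5 + 2z^2 + z + 1.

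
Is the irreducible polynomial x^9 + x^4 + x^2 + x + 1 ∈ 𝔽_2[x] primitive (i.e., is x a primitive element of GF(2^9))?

Write f(x) = x^9 + x^4 + x^2 + x + 1.
|GF(2^9)^×| = 2^9 − 1 = 511. Prime factorization: 511 = 7·73.
f is primitive ⇔ x has order 511 in GF(2)[x]/(f), i.e. x^(511/q) ≠ 1 for each prime q | 511.
x^(73) mod f = 1
x^(7) mod f = x^7.
Since x^(73) = 1, the order of x divides 73 < 511; not primitive.

No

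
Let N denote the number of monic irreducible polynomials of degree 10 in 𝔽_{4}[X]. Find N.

104754

By the necklace-counting formula, N_4(10) = (1/10) Σ_{d|10} μ(10/d)·4^d.
Divisors of 10: 1, 2, 5, 10; μ(10/d) for each: 1, -1, -1, 1.
Σ = 4^1 − 4^2 − 4^5 + 4^10 = 1047540.
N = 1047540/10 = 104754.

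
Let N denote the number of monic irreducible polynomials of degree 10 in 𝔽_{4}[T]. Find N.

By the necklace-counting formula, N_4(10) = (1/10) Σ_{d|10} μ(10/d)·4^d.
Divisors of 10: 1, 2, 5, 10; μ(10/d) for each: 1, -1, -1, 1.
Σ = 4^1 − 4^2 − 4^5 + 4^10 = 1047540.
N = 1047540/10 = 104754.

104754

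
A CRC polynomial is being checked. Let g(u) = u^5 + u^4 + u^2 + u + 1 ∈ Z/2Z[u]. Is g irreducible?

Check for roots in Z/2Z: g(0) = 1; g(1) = 1.
No roots, so no linear factors.
Monic irreducibles of degree 2 over GF(2): u^2 + u + 1.
None of them divide g (all give nonzero remainder).
No irreducible factor of degree ≤ 2 exists, so g is irreducible over GF(2).

Yes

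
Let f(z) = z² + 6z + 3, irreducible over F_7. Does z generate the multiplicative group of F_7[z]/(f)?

|GF(7^2)^×| = 7^2 − 1 = 48. Prime factorization: 48 = 2^4·3.
f is primitive ⇔ z has order 48 in GF(7)[z]/(f), i.e. z^(48/q) ≠ 1 for each prime q | 48.
z^(24) mod f = 6.
z^(16) mod f = 2.
None equal 1, so z has full order 48; f is primitive.

Yes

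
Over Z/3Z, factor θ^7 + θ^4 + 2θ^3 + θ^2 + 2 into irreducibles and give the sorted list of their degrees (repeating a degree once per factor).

Write h(θ) = θ^7 + θ^4 + 2θ^3 + θ^2 + 2.
Roots in Z/3Z: h(0) = 2; h(1) = 1; h(2) = 1.
Complete factorization: h(θ) = (θ^2 + 2θ + 2)^2·(θ^3 + 2θ^2 + 2θ + 2).
Factor degrees with multiplicity: 2 + 2 + 3 = 7.

2, 2, 3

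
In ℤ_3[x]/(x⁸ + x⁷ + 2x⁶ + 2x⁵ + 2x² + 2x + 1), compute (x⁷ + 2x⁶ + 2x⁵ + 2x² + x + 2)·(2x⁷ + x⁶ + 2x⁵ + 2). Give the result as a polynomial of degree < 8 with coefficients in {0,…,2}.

x^7 + x^5 + x^4 + 2x^3 + 2x^2 + 1

Multiply in ℤ_3[x]: (x⁷ + 2x⁶ + 2x⁵ + 2x² + x + 2)·(2x⁷ + x⁶ + 2x⁵ + 2) = 2x¹⁴ + 2x¹³ + 2x¹² + x¹⁰ + x⁹ + x⁸ + 2x⁷ + 2x⁶ + 2x⁵ + x² + 2x + 1.
Reduce using x⁸ ≡ 2x⁷ + x⁶ + x⁵ + x² + x + 2 (mod x⁸ + x⁷ + 2x⁶ + 2x⁵ + 2x² + 2x + 1).
Reduced: x⁷ + x⁵ + x⁴ + 2x³ + 2x² + 1.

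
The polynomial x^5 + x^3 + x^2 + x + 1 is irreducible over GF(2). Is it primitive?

Yes

Write f(x) = x^5 + x^3 + x^2 + x + 1.
|GF(2^5)^×| = 2^5 − 1 = 31. Prime factorization: 31 = 31.
f is primitive ⇔ x has order 31 in GF(2)[x]/(f), i.e. x^(31/q) ≠ 1 for each prime q | 31.
x^(1) mod f = x.
None equal 1, so x has full order 31; f is primitive.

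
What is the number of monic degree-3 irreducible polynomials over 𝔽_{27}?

x^(27^3) − x is the product of all monic irreducibles of degree dividing 3; Möbius inversion gives N = (1/3) Σ μ(3/d)·27^d.
Divisors of 3: 1, 3; μ(3/d) for each: -1, 1.
Σ = − 27^1 + 27^3 = 19656.
N = 19656/3 = 6552.

6552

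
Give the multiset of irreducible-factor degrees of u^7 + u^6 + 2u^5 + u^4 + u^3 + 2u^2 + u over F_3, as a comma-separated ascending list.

Write f(u) = u^7 + u^6 + 2u^5 + u^4 + u^3 + 2u^2 + u.
Roots in F_3: f(0) = 0 → root; f(1) = 0 → root; f(2) = 2.
Linear factors from roots: (u), (u + 2).
Complete factorization: f(u) = (u)·(u + 2)·(u^2 + 2u + 2)·(u^3 + 2u + 1).
Factor degrees with multiplicity: 1 + 1 + 2 + 3 = 7.

1, 1, 2, 3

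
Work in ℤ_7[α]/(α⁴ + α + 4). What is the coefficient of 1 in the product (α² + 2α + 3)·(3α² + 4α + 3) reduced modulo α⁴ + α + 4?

4

Multiply in ℤ_7[α]: (α² + 2α + 3)·(3α² + 4α + 3) = 3α⁴ + 3α³ + 6α² + 4α + 2.
Reduce using α⁴ ≡ 6α + 3 (mod α⁴ + α + 4).
Reduced: 3α³ + 6α² + α + 4.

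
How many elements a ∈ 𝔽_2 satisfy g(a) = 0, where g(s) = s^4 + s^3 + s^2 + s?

Evaluate at each of the 2 elements of 𝔽_2:
g(0) = 0 → root; g(1) = 0 → root.
Roots: {0, 1}.

2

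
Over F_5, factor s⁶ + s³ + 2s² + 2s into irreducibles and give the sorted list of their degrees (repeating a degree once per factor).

1, 1, 1, 1, 2

Write f(s) = s⁶ + s³ + 2s² + 2s.
Roots in F_5: f(0) = 0 → root; f(1) = 1; f(2) = 4; f(3) = 0 → root; f(4) = 0 → root.
Linear factors from roots: (s), (s + 2), (s + 1).
Complete factorization: f(s) = (s)·(s + 2)·(s + 1)^2·(s² + s + 1).
Factor degrees with multiplicity: 1 + 1 + 1 + 1 + 2 = 6.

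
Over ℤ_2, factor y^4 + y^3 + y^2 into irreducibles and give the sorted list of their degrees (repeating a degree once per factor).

1, 1, 2

Write f(y) = y^4 + y^3 + y^2.
Roots in ℤ_2: f(0) = 0 → root; f(1) = 1.
Linear factors from roots: (y).
Complete factorization: f(y) = (y)^2·(y^2 + y + 1).
Factor degrees with multiplicity: 1 + 1 + 2 = 4.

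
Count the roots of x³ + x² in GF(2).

2

Write g(x) = x³ + x².
Evaluate at each of the 2 elements of GF(2):
g(0) = 0 → root; g(1) = 0 → root.
Roots: {0, 1}.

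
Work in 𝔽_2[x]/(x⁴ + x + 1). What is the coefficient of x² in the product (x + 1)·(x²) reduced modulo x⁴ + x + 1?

Multiply in 𝔽_2[x]: (x + 1)·(x²) = x³ + x².
Reduced: x³ + x².

1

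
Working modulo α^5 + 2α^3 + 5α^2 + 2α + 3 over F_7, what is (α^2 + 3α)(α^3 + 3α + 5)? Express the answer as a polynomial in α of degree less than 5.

Multiply in F_7[α]: (α^2 + 3α)·(α^3 + 3α + 5) = α^5 + 3α^4 + 3α^3 + α.
Reduce using α^5 ≡ 5α^3 + 2α^2 + 5α + 4 (mod α^5 + 2α^3 + 5α^2 + 2α + 3).
Reduced: 3α^4 + α^3 + 2α^2 + 6α + 4.

3α^4 + α^3 + 2α^2 + 6α + 4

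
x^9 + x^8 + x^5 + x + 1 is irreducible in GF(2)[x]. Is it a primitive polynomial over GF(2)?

Yes

Write f(x) = x^9 + x^8 + x^5 + x + 1.
|GF(2^9)^×| = 2^9 − 1 = 511. Prime factorization: 511 = 7·73.
f is primitive ⇔ x has order 511 in GF(2)[x]/(f), i.e. x^(511/q) ≠ 1 for each prime q | 511.
x^(73) mod f = x^8 + x^5 + x^4 + x^3.
x^(7) mod f = x^7.
None equal 1, so x has full order 511; f is primitive.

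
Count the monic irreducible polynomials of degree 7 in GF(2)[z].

18

The number of monic irreducibles of degree 7 over GF(2) is (1/7)·Σ_{d∣7} μ(7/d) 2^d.
Divisors of 7: 1, 7; μ(7/d) for each: -1, 1.
Σ = − 2^1 + 2^7 = 126.
N = 126/7 = 18.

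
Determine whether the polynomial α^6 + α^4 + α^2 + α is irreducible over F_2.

Write g(α) = α^6 + α^4 + α^2 + α.
Check for roots in F_2: g(0) = 0 → root; g(1) = 0 → root.
g(0) = 0, so (α) divides g(α); g is reducible.

No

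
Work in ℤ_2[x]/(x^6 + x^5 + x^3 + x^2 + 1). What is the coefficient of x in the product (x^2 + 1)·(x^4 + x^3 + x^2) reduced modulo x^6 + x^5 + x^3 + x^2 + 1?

Multiply in ℤ_2[x]: (x^2 + 1)·(x^4 + x^3 + x^2) = x^6 + x^5 + x^3 + x^2.
Reduce using x^6 ≡ x^5 + x^3 + x^2 + 1 (mod x^6 + x^5 + x^3 + x^2 + 1).
Reduced: 1.

0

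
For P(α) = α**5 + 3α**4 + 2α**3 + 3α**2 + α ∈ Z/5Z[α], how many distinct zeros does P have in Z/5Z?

Evaluate at each of the 5 elements of Z/5Z:
P(0) = 0 → root; P(1) = 0 → root; P(2) = 0 → root; P(3) = 0 → root; P(4) = 2.
Roots: {0, 1, 2, 3}.

4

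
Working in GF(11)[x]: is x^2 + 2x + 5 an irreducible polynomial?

Write g(x) = x^2 + 2x + 5.
Check each element of GF(11) for a root: g(0)=5, g(1)=8, g(2)=2, g(3)=9, g(4)=7, g(5)=7, g(6)=9, g(7)=2, g(8)=8, g(9)=5, g(10)=4.
No roots. A degree-2 polynomial over a field with no linear factor is irreducible.

Yes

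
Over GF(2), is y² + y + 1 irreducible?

Yes

Write P(y) = y² + y + 1.
Check for roots in GF(2): P(0) = 1; P(1) = 1.
No roots. A degree-2 polynomial over a field with no linear factor is irreducible.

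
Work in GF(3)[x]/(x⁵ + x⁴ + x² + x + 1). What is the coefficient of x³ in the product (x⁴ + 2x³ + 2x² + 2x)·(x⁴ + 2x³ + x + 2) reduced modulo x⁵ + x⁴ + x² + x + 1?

2

Multiply in GF(3)[x]: (x⁴ + 2x³ + 2x² + 2x)·(x⁴ + 2x³ + x + 2) = x⁸ + x⁷ + x⁵ + 2x⁴ + x.
Reduce using x⁵ ≡ 2x⁴ + 2x² + 2x + 2 (mod x⁵ + x⁴ + x² + x + 1).
Reduced: x⁴ + 2x³ + x.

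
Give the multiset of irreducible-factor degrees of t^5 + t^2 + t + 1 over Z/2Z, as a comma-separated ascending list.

Write f(t) = t^5 + t^2 + t + 1.
Roots in Z/2Z: f(0) = 1; f(1) = 0 → root.
Linear factors from roots: (t + 1).
Complete factorization: f(t) = (t + 1)^2·(t^3 + t + 1).
Factor degrees with multiplicity: 1 + 1 + 3 = 5.

1, 1, 3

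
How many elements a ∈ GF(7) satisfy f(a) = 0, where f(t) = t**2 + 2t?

Evaluate at each of the 7 elements of GF(7):
f(0) = 0 → root; f(1) = 3; f(2) = 1; f(3) = 1; f(4) = 3; f(5) = 0 → root; f(6) = 6.
Roots: {0, 5}.

2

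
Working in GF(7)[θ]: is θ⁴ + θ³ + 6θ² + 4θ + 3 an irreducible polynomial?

Write g(θ) = θ⁴ + θ³ + 6θ² + 4θ + 3.
Check for roots in GF(7): g(0) = 3; g(1) = 1; g(2) = 3; g(3) = 2; g(4) = 1; g(5) = 6; g(6) = 5.
No roots, so no linear factors.
Degree-2 irreducible divisors: test the 21 monic irreducibles of degree 2 over GF(7).
None of them divide g (all give nonzero remainder).
No irreducible factor of degree ≤ 2 exists, so g is irreducible over GF(7).

Yes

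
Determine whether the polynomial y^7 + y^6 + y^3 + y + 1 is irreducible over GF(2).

Yes

Write P(y) = y^7 + y^6 + y^3 + y + 1.
Check for roots in GF(2): P(0) = 1; P(1) = 1.
No roots, so no linear factors.
Monic irreducibles of degree 2 over GF(2): y^2 + y + 1.
None of them divide P (all give nonzero remainder).
Monic irreducibles of degree 3 over GF(2): y^3 + y + 1, y^3 + y^2 + 1.
None of them divide P (all give nonzero remainder).
No irreducible factor of degree ≤ 3 exists, so P is irreducible over GF(2).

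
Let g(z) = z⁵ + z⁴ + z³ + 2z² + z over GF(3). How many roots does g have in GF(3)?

3

Evaluate at each of the 3 elements of GF(3):
g(0) = 0 → root; g(1) = 0 → root; g(2) = 0 → root.
Roots: {0, 1, 2}.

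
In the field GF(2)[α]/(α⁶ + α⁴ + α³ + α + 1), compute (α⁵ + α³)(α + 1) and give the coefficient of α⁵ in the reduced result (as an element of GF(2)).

Multiply in GF(2)[α]: (α⁵ + α³)·(α + 1) = α⁶ + α⁵ + α⁴ + α³.
Reduce using α⁶ ≡ α⁴ + α³ + α + 1 (mod α⁶ + α⁴ + α³ + α + 1).
Reduced: α⁵ + α + 1.

1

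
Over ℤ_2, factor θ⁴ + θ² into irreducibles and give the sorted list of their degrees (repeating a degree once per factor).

Write f(θ) = θ⁴ + θ².
Roots in ℤ_2: f(0) = 0 → root; f(1) = 0 → root.
Linear factors from roots: (θ), (θ + 1).
Complete factorization: f(θ) = (θ)^2·(θ + 1)^2.
Factor degrees with multiplicity: 1 + 1 + 1 + 1 = 4.

1, 1, 1, 1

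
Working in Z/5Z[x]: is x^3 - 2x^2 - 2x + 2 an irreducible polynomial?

Write g(x) = x^3 - 2x^2 - 2x + 2.
Check for roots in Z/5Z: g(0) = 2; g(1) = 4; g(2) = 3; g(3) = 0 → root; g(4) = 1.
g(3) = 0, so (x − 3) divides g(x); g is reducible.

No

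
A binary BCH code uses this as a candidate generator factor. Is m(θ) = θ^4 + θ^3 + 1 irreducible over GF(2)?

Yes

Check for roots in GF(2): m(0) = 1; m(1) = 1.
No roots, so no linear factors.
Monic irreducibles of degree 2 over GF(2): θ^2 + θ + 1.
None of them divide m (all give nonzero remainder).
No irreducible factor of degree ≤ 2 exists, so m is irreducible over GF(2).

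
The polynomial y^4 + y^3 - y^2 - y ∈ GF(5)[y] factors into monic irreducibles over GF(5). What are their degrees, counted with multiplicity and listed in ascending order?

1, 1, 1, 1

Write g(y) = y^4 + y^3 - y^2 - y.
Roots in GF(5): g(0) = 0 → root; g(1) = 0 → root; g(2) = 3; g(3) = 1; g(4) = 0 → root.
Linear factors from roots: (y), (y - 1), (y + 1).
Complete factorization: g(y) = (y)·(y - 1)·(y + 1)^2.
Factor degrees with multiplicity: 1 + 1 + 1 + 1 = 4.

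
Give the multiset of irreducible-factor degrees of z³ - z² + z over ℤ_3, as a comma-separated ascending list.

1, 1, 1

Write h(z) = z³ - z² + z.
Roots in ℤ_3: h(0) = 0 → root; h(1) = 1; h(2) = 0 → root.
Linear factors from roots: (z), (z + 1).
Complete factorization: h(z) = (z)·(z + 1)^2.
Factor degrees with multiplicity: 1 + 1 + 1 = 3.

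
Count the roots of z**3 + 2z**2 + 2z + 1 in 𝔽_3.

2

Write h(z) = z**3 + 2z**2 + 2z + 1.
Evaluate at each of the 3 elements of 𝔽_3:
h(0) = 1; h(1) = 0 → root; h(2) = 0 → root.
Roots: {1, 2}.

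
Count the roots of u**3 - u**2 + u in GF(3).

Write g(u) = u**3 - u**2 + u.
Evaluate at each of the 3 elements of GF(3):
g(0) = 0 → root; g(1) = 1; g(2) = 0 → root.
Roots: {0, 2}.

2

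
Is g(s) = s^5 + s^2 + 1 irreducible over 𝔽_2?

Yes

Check for roots in 𝔽_2: g(0) = 1; g(1) = 1.
No roots, so no linear factors.
Monic irreducibles of degree 2 over GF(2): s^2 + s + 1.
None of them divide g (all give nonzero remainder).
No irreducible factor of degree ≤ 2 exists, so g is irreducible over GF(2).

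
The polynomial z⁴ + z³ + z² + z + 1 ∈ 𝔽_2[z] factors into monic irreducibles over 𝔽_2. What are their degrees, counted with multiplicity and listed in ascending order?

4

Write f(z) = z⁴ + z³ + z² + z + 1.
Roots in 𝔽_2: f(0) = 1; f(1) = 1.
Complete factorization: f(z) = (z⁴ + z³ + z² + z + 1).
Factor degrees with multiplicity: 4 = 4.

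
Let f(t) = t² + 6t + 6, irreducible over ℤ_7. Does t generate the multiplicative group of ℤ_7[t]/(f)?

No

|GF(7^2)^×| = 7^2 − 1 = 48. Prime factorization: 48 = 2^4·3.
f is primitive ⇔ t has order 48 in GF(7)[t]/(f), i.e. t^(48/q) ≠ 1 for each prime q | 48.
t^(24) mod f = 6.
t^(16) mod f = 1
Since t^(16) = 1, the order of t divides 16 < 48; not primitive.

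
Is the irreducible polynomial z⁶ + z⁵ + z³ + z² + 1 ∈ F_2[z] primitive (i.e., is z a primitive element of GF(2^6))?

Yes

Write f(z) = z⁶ + z⁵ + z³ + z² + 1.
|GF(2^6)^×| = 2^6 − 1 = 63. Prime factorization: 63 = 3^2·7.
f is primitive ⇔ z has order 63 in GF(2)[z]/(f), i.e. z^(63/q) ≠ 1 for each prime q | 63.
z^(21) mod f = z⁴ + z² + z + 1.
z^(9) mod f = z² + z.
None equal 1, so z has full order 63; f is primitive.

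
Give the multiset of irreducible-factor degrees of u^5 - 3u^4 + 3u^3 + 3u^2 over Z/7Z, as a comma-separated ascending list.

1, 1, 3

Write g(u) = u^5 - 3u^4 + 3u^3 + 3u^2.
Linear factors from roots: (u).
Complete factorization: g(u) = (u)^2·(u^3 - 3u^2 + 3u + 3).
Factor degrees with multiplicity: 1 + 1 + 3 = 5.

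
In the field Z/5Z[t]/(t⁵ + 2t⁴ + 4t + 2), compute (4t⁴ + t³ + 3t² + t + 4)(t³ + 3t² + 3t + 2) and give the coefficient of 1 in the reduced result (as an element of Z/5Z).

Multiply in Z/5Z[t]: (4t⁴ + t³ + 3t² + t + 4)·(t³ + 3t² + 3t + 2) = 4t⁷ + 3t⁶ + 3t⁵ + t⁴ + 3t³ + t² + 4t + 3.
Reduce using t⁵ ≡ 3t⁴ + t + 3 (mod t⁵ + 2t⁴ + 4t + 2).
Reduced: 2t³ + 3t² + 2t + 2.

2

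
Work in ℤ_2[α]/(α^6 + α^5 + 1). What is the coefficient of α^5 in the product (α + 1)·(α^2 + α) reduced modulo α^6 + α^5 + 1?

Multiply in ℤ_2[α]: (α + 1)·(α^2 + α) = α^3 + α.
Reduced: α^3 + α.

0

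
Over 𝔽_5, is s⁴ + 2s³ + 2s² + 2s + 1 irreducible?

No

Write h(s) = s⁴ + 2s³ + 2s² + 2s + 1.
Check for roots in 𝔽_5: h(0) = 1; h(1) = 3; h(2) = 0 → root; h(3) = 0 → root; h(4) = 0 → root.
h(2) = 0, so (s − 2) divides h(s); h is reducible.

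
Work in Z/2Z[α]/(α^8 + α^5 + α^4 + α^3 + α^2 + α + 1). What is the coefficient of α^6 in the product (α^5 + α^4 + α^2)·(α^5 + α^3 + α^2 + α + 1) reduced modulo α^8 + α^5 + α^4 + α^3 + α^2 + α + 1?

Multiply in Z/2Z[α]: (α^5 + α^4 + α^2)·(α^5 + α^3 + α^2 + α + 1) = α^10 + α^9 + α^8 + α^7 + α^5 + α^3 + α^2.
Reduce using α^8 ≡ α^5 + α^4 + α^3 + α^2 + α + 1 (mod α^8 + α^5 + α^4 + α^3 + α^2 + α + 1).
Reduced: α^4 + 1.

0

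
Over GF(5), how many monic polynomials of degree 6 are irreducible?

2580

Gauss's count: N_{5}(6) = (1/6) Σ_{d|6} μ(6/d)·5^d.
Divisors of 6: 1, 2, 3, 6; μ(6/d) for each: 1, -1, -1, 1.
Σ = 5^1 − 5^2 − 5^3 + 5^6 = 15480.
N = 15480/6 = 2580.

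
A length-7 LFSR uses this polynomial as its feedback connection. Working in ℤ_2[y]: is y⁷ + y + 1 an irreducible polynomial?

Yes

Write f(y) = y⁷ + y + 1.
Check for roots in ℤ_2: f(0) = 1; f(1) = 1.
No roots, so no linear factors.
Monic irreducibles of degree 2 over GF(2): y² + y + 1.
None of them divide f (all give nonzero remainder).
Monic irreducibles of degree 3 over GF(2): y³ + y + 1, y³ + y² + 1.
None of them divide f (all give nonzero remainder).
No irreducible factor of degree ≤ 3 exists, so f is irreducible over GF(2).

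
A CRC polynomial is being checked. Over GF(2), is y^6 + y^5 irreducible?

Write h(y) = y^6 + y^5.
Check for roots in GF(2): h(0) = 0 → root; h(1) = 0 → root.
h(0) = 0, so (y) divides h(y); h is reducible.

No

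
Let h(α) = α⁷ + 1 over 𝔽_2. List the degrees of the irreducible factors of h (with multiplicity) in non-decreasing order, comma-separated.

Roots in 𝔽_2: h(0) = 1; h(1) = 0 → root.
Linear factors from roots: (α + 1).
Complete factorization: h(α) = (α + 1)·(α³ + α + 1)·(α³ + α² + 1).
Factor degrees with multiplicity: 1 + 3 + 3 = 7.

1, 3, 3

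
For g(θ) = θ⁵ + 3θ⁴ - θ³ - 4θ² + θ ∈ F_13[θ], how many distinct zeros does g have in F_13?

Evaluate at each of the 13 elements of F_13:
g(0) = 0 → root; g(1) = 0 → root; g(2) = 6; g(3) = 10; g(4) = 4; g(5) = 9; g(6) = 0 → root; g(7) = 0 → root; g(8) = 5; g(9) = 0 → root; g(10) = 1; g(11) = 6; g(12) = 11.
Roots: {0, 1, 6, 7, 9}.

5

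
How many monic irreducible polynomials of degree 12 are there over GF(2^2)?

Gauss's count: N_{4}(12) = (1/12) Σ_{d|12} μ(12/d)·4^d.
Divisors of 12: 1, 2, 3, 4, 6, 12; μ(12/d) for each: 0, 1, 0, -1, -1, 1.
Σ = 4^2 − 4^4 − 4^6 + 4^12 = 16772880.
N = 16772880/12 = 1397740.

1397740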